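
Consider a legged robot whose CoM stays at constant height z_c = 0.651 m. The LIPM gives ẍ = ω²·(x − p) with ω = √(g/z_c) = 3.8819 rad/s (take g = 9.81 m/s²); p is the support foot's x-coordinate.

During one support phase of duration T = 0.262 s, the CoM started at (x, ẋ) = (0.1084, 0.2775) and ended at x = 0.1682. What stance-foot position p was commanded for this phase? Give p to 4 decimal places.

ωT = 3.8819·0.262 = 1.017058; cosh(ωT) = 1.563352, sinh(ωT) = 1.201695
x(T) = p + (x₀−p)·cosh(ωT) + (ẋ₀/ω)·sinh(ωT) ⇒ p·(1 − cosh) = x(T) − x₀·cosh − (ẋ₀/ω)·sinh
numerator   = 0.1682 − (0.1084)·1.563352 − (0.2775/3.8819)·1.201695 = -0.087171
denominator = 1 − 1.563352 = -0.563352
p = -0.087171 / -0.563352 = 0.1547

p = 0.1547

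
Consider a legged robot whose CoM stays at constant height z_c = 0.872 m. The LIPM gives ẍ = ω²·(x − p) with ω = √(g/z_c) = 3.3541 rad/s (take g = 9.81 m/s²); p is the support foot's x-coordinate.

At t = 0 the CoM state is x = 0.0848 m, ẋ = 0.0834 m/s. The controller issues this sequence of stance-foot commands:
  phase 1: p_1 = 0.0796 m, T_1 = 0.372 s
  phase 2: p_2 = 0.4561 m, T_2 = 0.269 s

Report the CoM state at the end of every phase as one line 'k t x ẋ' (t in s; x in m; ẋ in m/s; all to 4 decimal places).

1 0.3720 0.1291 0.1851
2 0.6410 0.0436 -0.8637

phase 1: p=0.0796, T=0.372, ωT=1.247725, cosh=1.884785, sinh=1.597627; start (x,ẋ)=(0.084800, 0.083400) → end (x,ẋ)=(0.129126, 0.185056)
phase 2: p=0.4561, T=0.269, ωT=0.902253, cosh=1.435403, sinh=1.029748; start (x,ẋ)=(0.129126, 0.185056) → end (x,ẋ)=(0.043575, -0.863698)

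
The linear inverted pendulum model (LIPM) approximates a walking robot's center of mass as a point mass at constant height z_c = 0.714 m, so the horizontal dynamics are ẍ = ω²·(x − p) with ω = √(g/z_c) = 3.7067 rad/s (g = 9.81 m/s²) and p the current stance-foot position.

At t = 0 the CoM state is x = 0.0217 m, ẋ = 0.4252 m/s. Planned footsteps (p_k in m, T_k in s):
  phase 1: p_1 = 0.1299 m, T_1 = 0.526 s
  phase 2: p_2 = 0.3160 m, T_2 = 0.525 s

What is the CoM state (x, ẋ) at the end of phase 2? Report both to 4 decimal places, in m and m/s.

x = -0.1908, ẋ = -1.7633

phase 1: p=0.1299, T=0.526, ωT=1.949724, cosh=3.584531, sinh=3.442218; start (x,ẋ)=(0.021700, 0.425200) → end (x,ẋ)=(0.136915, 0.143590)
phase 2: p=0.3160, T=0.525, ωT=1.946018, cosh=3.571797, sinh=3.428955; start (x,ẋ)=(0.136915, 0.143590) → end (x,ẋ)=(-0.190826, -1.763320)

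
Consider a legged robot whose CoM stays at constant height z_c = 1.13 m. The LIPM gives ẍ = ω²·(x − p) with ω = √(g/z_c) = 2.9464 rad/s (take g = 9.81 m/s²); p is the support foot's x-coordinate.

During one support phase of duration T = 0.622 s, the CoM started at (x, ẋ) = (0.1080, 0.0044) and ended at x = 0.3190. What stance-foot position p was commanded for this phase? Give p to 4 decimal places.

ωT = 2.9464·0.622 = 1.832661; cosh(ωT) = 3.205242, sinh(ωT) = 3.045254
x(T) = p + (x₀−p)·cosh(ωT) + (ẋ₀/ω)·sinh(ωT) ⇒ p·(1 − cosh) = x(T) − x₀·cosh − (ẋ₀/ω)·sinh
numerator   = 0.3190 − (0.1080)·3.205242 − (0.0044/2.9464)·3.045254 = -0.031714
denominator = 1 − 3.205242 = -2.205242
p = -0.031714 / -2.205242 = 0.0144

p = 0.0144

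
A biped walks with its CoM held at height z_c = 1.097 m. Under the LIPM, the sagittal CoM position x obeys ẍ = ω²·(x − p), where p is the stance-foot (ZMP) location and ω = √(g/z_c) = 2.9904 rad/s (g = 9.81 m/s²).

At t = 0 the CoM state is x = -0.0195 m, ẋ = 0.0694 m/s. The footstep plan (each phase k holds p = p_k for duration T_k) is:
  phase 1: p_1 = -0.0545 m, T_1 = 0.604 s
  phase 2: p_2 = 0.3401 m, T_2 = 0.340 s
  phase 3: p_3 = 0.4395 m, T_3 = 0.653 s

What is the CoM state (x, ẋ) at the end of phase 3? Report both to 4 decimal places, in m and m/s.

x = -0.3202, ẋ = -2.1694

phase 1: p=-0.0545, T=0.604, ωT=1.806202, cosh=3.125779, sinh=2.961502; start (x,ẋ)=(-0.019500, 0.069400) → end (x,ẋ)=(0.123632, 0.526892)
phase 2: p=0.3401, T=0.340, ωT=1.016736, cosh=1.562966, sinh=1.201192; start (x,ẋ)=(0.123632, 0.526892) → end (x,ẋ)=(0.213411, 0.045950)
phase 3: p=0.4395, T=0.653, ωT=1.952731, cosh=3.594898, sinh=3.453012; start (x,ẋ)=(0.213411, 0.045950) → end (x,ẋ)=(-0.320210, -2.169389)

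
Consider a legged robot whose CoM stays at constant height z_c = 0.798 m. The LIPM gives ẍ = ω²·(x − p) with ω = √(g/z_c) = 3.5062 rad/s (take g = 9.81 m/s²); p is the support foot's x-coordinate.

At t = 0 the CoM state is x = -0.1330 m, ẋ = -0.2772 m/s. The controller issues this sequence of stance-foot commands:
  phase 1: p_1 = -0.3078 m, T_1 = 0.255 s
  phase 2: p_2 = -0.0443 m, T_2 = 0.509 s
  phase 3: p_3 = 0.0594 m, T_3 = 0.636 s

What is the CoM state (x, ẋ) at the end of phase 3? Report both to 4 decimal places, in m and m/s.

phase 1: p=-0.3078, T=0.255, ωT=0.894081, cosh=1.427036, sinh=1.018052; start (x,ẋ)=(-0.133000, -0.277200) → end (x,ẋ)=(-0.138841, 0.228373)
phase 2: p=-0.0443, T=0.509, ωT=1.784656, cosh=3.062692, sinh=2.894837; start (x,ẋ)=(-0.138841, 0.228373) → end (x,ẋ)=(-0.145298, -0.260146)
phase 3: p=0.0594, T=0.636, ωT=2.229943, cosh=4.703436, sinh=4.595902; start (x,ẋ)=(-0.145298, -0.260146) → end (x,ẋ)=(-1.244382, -4.522117)

x = -1.2444, ẋ = -4.5221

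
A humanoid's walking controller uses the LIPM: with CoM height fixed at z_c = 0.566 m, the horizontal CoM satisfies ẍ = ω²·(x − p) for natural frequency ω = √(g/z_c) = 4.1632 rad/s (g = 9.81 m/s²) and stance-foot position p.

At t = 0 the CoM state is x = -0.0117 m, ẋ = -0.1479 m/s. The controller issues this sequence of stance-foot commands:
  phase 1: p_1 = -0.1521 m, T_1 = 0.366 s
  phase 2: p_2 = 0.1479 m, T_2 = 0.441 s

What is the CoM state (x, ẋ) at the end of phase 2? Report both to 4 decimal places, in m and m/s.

phase 1: p=-0.1521, T=0.366, ωT=1.523731, cosh=2.403607, sinh=2.185710; start (x,ẋ)=(-0.011700, -0.147900) → end (x,ẋ)=(0.107718, 0.922083)
phase 2: p=0.1479, T=0.441, ωT=1.835971, cosh=3.215340, sinh=3.055882; start (x,ẋ)=(0.107718, 0.922083) → end (x,ẋ)=(0.695530, 2.453603)

x = 0.6955, ẋ = 2.4536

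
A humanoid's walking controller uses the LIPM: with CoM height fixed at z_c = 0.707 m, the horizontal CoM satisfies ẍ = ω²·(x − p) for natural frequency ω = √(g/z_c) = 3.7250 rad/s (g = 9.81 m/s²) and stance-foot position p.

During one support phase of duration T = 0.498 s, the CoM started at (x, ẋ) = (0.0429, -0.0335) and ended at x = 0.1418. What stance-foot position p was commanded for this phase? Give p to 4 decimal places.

p = -0.0129

ωT = 3.7250·0.498 = 1.855050; cosh(ωT) = 3.274231, sinh(ωT) = 3.117786
x(T) = p + (x₀−p)·cosh(ωT) + (ẋ₀/ω)·sinh(ωT) ⇒ p·(1 − cosh) = x(T) − x₀·cosh − (ẋ₀/ω)·sinh
numerator   = 0.1418 − (0.0429)·3.274231 − (-0.0335/3.7250)·3.117786 = 0.029375
denominator = 1 − 3.274231 = -2.274231
p = 0.029375 / -2.274231 = -0.0129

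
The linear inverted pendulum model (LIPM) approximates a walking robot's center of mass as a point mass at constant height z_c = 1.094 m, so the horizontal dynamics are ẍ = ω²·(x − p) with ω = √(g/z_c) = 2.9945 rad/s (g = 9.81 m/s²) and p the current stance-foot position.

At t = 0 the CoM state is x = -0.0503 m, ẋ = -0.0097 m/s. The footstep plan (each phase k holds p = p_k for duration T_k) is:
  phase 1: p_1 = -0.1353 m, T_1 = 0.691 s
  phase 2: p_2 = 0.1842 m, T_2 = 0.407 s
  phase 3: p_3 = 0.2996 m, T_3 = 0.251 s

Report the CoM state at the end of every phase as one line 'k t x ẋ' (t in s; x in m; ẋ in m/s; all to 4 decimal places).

phase 1: p=-0.1353, T=0.691, ωT=2.069199, cosh=4.022384, sinh=3.896098; start (x,ẋ)=(-0.050300, -0.009700) → end (x,ẋ)=(0.193982, 0.952666)
phase 2: p=0.1842, T=0.407, ωT=1.218761, cosh=1.839296, sinh=1.543700; start (x,ẋ)=(0.193982, 0.952666) → end (x,ẋ)=(0.693303, 1.797454)
phase 3: p=0.2996, T=0.251, ωT=0.751619, cosh=1.296017, sinh=0.824415; start (x,ẋ)=(0.693303, 1.797454) → end (x,ẋ)=(1.304702, 3.301468)

1 0.6910 0.1940 0.9527
2 1.0980 0.6933 1.7975
3 1.3490 1.3047 3.3015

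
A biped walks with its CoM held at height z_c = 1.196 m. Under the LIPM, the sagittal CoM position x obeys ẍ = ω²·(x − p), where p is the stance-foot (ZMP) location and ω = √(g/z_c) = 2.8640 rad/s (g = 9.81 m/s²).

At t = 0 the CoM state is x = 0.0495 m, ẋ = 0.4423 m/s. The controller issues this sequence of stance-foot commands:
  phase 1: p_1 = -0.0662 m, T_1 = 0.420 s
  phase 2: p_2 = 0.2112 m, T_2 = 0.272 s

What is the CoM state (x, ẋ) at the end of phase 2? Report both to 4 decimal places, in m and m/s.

x = 0.8227, ẋ = 2.1312

phase 1: p=-0.0662, T=0.420, ωT=1.202880, cosh=1.815010, sinh=1.514682; start (x,ẋ)=(0.049500, 0.442300) → end (x,ẋ)=(0.377716, 1.304691)
phase 2: p=0.2112, T=0.272, ωT=0.779008, cosh=1.319085, sinh=0.860224; start (x,ẋ)=(0.377716, 1.304691) → end (x,ẋ)=(0.822722, 2.131241)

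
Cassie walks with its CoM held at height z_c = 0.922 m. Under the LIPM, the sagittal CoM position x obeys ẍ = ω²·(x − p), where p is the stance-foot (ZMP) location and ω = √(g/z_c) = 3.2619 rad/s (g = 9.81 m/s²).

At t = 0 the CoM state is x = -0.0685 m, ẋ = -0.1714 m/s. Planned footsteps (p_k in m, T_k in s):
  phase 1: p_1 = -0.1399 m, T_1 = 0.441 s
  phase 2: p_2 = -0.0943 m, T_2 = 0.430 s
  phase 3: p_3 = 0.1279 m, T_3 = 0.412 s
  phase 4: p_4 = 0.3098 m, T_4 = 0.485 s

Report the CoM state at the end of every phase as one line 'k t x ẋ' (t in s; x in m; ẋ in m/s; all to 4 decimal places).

1 0.4410 -0.0855 0.0816
2 0.8710 -0.0275 0.2310
3 1.2830 -0.0637 -0.4324
4 1.7680 -0.9458 -3.9342

phase 1: p=-0.1399, T=0.441, ωT=1.438498, cosh=2.225822, sinh=1.988538; start (x,ẋ)=(-0.068500, -0.171400) → end (x,ẋ)=(-0.085466, 0.081624)
phase 2: p=-0.0943, T=0.430, ωT=1.402617, cosh=2.155889, sinh=1.909937; start (x,ẋ)=(-0.085466, 0.081624) → end (x,ẋ)=(-0.027462, 0.231007)
phase 3: p=0.1279, T=0.412, ωT=1.343903, cosh=2.047402, sinh=1.786576; start (x,ẋ)=(-0.027462, 0.231007) → end (x,ẋ)=(-0.063663, -0.432428)
phase 4: p=0.3098, T=0.485, ωT=1.582021, cosh=2.535170, sinh=2.329610; start (x,ẋ)=(-0.063663, -0.432428) → end (x,ẋ)=(-0.945828, -3.934209)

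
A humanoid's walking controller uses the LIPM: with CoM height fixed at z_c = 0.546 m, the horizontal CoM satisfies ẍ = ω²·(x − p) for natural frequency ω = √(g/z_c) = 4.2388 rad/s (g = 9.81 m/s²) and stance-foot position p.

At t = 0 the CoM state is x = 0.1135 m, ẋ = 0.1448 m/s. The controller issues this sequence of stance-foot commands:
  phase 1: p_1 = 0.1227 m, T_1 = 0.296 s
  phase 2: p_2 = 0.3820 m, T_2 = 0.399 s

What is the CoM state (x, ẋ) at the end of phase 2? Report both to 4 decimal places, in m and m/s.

x = -0.1091, ẋ = -1.8694

phase 1: p=0.1227, T=0.296, ωT=1.254685, cosh=1.895949, sinh=1.610784; start (x,ẋ)=(0.113500, 0.144800) → end (x,ẋ)=(0.160283, 0.211718)
phase 2: p=0.3820, T=0.399, ωT=1.691281, cosh=2.805356, sinh=2.621073; start (x,ẋ)=(0.160283, 0.211718) → end (x,ẋ)=(-0.109080, -1.869381)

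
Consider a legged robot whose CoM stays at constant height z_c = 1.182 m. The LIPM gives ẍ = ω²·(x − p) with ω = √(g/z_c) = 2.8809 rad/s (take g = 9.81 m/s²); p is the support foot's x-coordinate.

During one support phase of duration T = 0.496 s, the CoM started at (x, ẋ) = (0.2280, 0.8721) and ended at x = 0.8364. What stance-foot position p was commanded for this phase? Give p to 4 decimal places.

ωT = 2.8809·0.496 = 1.428926; cosh(ωT) = 2.206891, sinh(ωT) = 1.967325
x(T) = p + (x₀−p)·cosh(ωT) + (ẋ₀/ω)·sinh(ωT) ⇒ p·(1 − cosh) = x(T) − x₀·cosh − (ẋ₀/ω)·sinh
numerator   = 0.8364 − (0.2280)·2.206891 − (0.8721/2.8809)·1.967325 = -0.262315
denominator = 1 − 2.206891 = -1.206891
p = -0.262315 / -1.206891 = 0.2173

p = 0.2173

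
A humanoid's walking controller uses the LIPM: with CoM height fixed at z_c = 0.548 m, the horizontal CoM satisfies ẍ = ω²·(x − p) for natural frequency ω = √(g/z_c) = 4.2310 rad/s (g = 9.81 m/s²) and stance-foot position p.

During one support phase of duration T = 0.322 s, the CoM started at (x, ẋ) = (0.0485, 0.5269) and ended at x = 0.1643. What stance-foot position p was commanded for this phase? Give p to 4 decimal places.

p = 0.1516

ωT = 4.2310·0.322 = 1.362382; cosh(ωT) = 2.080768, sinh(ωT) = 1.824717
x(T) = p + (x₀−p)·cosh(ωT) + (ẋ₀/ω)·sinh(ωT) ⇒ p·(1 − cosh) = x(T) − x₀·cosh − (ẋ₀/ω)·sinh
numerator   = 0.1643 − (0.0485)·2.080768 − (0.5269/4.2310)·1.824717 = -0.163855
denominator = 1 − 2.080768 = -1.080768
p = -0.163855 / -1.080768 = 0.1516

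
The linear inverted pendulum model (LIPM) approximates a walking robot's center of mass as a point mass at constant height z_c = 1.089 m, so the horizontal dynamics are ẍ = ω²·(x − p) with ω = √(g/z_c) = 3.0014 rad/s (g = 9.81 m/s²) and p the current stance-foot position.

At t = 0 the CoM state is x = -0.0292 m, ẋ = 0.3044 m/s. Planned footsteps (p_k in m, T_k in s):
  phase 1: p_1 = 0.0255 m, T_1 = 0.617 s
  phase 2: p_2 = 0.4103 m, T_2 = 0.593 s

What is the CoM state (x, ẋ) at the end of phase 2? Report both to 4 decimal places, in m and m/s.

x = 0.1175, ẋ = -0.6715

phase 1: p=0.0255, T=0.617, ωT=1.851864, cosh=3.264314, sinh=3.107370; start (x,ẋ)=(-0.029200, 0.304400) → end (x,ẋ)=(0.162089, 0.483500)
phase 2: p=0.4103, T=0.593, ωT=1.779830, cosh=3.048758, sinh=2.880091; start (x,ẋ)=(0.162089, 0.483500) → end (x,ẋ)=(0.117524, -0.671534)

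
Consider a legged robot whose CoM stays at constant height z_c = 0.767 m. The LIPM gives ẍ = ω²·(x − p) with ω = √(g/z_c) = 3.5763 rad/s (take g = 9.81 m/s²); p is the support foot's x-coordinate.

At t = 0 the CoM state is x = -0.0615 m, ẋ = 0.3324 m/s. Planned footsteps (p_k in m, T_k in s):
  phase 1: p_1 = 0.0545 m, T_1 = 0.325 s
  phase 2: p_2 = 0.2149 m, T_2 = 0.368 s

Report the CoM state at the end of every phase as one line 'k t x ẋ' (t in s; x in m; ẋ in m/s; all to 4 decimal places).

1 0.3250 -0.0150 -0.0150
2 0.6930 -0.2518 -1.4527

phase 1: p=0.0545, T=0.325, ωT=1.162297, cosh=1.755019, sinh=1.442252; start (x,ẋ)=(-0.061500, 0.332400) → end (x,ẋ)=(-0.015032, -0.014951)
phase 2: p=0.2149, T=0.368, ωT=1.316078, cosh=1.998477, sinh=1.730292; start (x,ẋ)=(-0.015032, -0.014951) → end (x,ẋ)=(-0.251847, -1.452707)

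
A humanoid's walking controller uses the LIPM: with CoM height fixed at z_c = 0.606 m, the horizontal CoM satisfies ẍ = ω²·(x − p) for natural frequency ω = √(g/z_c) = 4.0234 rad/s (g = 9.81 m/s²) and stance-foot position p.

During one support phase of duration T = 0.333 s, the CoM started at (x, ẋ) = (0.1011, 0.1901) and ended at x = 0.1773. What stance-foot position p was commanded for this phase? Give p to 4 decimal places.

ωT = 4.0234·0.333 = 1.339792; cosh(ωT) = 2.040075, sinh(ωT) = 1.778175
x(T) = p + (x₀−p)·cosh(ωT) + (ẋ₀/ω)·sinh(ωT) ⇒ p·(1 − cosh) = x(T) − x₀·cosh − (ẋ₀/ω)·sinh
numerator   = 0.1773 − (0.1011)·2.040075 − (0.1901/4.0234)·1.778175 = -0.112968
denominator = 1 − 2.040075 = -1.040075
p = -0.112968 / -1.040075 = 0.1086

p = 0.1086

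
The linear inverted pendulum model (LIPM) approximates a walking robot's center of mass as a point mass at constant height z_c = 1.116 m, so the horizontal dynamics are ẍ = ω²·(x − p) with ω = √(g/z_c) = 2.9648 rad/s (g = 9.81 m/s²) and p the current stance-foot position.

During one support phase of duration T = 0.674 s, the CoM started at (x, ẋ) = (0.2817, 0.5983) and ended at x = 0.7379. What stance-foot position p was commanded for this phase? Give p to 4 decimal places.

ωT = 2.9648·0.674 = 1.998275; cosh(ωT) = 3.755946, sinh(ωT) = 3.620377
x(T) = p + (x₀−p)·cosh(ωT) + (ẋ₀/ω)·sinh(ωT) ⇒ p·(1 − cosh) = x(T) − x₀·cosh − (ẋ₀/ω)·sinh
numerator   = 0.7379 − (0.2817)·3.755946 − (0.5983/2.9648)·3.620377 = -1.050746
denominator = 1 − 3.755946 = -2.755946
p = -1.050746 / -2.755946 = 0.3813

p = 0.3813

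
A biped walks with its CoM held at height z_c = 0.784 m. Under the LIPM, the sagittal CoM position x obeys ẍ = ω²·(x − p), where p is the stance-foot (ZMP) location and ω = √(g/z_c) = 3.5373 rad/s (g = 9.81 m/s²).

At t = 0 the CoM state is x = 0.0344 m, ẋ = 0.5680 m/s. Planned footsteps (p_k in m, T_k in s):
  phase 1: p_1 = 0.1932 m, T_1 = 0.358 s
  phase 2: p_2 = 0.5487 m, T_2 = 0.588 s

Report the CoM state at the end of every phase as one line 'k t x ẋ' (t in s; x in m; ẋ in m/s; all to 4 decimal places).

phase 1: p=0.1932, T=0.358, ωT=1.266353, cosh=1.914874, sinh=1.633017; start (x,ẋ)=(0.034400, 0.568000) → end (x,ẋ)=(0.151339, 0.170345)
phase 2: p=0.5487, T=0.588, ωT=2.079932, cosh=4.064433, sinh=3.939495; start (x,ẋ)=(0.151339, 0.170345) → end (x,ẋ)=(-0.876635, -4.844942)

1 0.3580 0.1513 0.1703
2 0.9460 -0.8766 -4.8449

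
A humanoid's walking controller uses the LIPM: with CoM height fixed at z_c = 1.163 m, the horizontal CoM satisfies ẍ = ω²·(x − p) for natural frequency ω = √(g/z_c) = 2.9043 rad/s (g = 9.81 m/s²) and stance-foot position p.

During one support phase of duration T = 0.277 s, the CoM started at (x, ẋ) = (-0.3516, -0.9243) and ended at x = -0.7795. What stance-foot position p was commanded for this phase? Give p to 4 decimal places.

p = 0.0682

ωT = 2.9043·0.277 = 0.804491; cosh(ωT) = 1.341437, sinh(ωT) = 0.894122
x(T) = p + (x₀−p)·cosh(ωT) + (ẋ₀/ω)·sinh(ωT) ⇒ p·(1 − cosh) = x(T) − x₀·cosh − (ẋ₀/ω)·sinh
numerator   = -0.7795 − (-0.3516)·1.341437 − (-0.9243/2.9043)·0.894122 = -0.023295
denominator = 1 − 1.341437 = -0.341437
p = -0.023295 / -0.341437 = 0.0682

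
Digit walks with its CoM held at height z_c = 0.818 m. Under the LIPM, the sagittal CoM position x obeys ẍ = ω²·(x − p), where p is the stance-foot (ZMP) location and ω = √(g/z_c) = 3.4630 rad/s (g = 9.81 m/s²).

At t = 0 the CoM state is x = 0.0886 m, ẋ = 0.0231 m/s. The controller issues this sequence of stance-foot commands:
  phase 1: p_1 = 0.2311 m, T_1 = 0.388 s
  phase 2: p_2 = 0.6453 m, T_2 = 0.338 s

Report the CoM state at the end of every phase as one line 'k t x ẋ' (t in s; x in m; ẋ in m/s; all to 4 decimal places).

1 0.3880 -0.0487 -0.8341
2 0.7260 -0.9317 -4.9745

phase 1: p=0.2311, T=0.388, ωT=1.343644, cosh=2.046939, sinh=1.786046; start (x,ẋ)=(0.088600, 0.023100) → end (x,ẋ)=(-0.048675, -0.834089)
phase 2: p=0.6453, T=0.338, ωT=1.170494, cosh=1.766899, sinh=1.456686; start (x,ẋ)=(-0.048675, -0.834089) → end (x,ẋ)=(-0.931737, -4.974510)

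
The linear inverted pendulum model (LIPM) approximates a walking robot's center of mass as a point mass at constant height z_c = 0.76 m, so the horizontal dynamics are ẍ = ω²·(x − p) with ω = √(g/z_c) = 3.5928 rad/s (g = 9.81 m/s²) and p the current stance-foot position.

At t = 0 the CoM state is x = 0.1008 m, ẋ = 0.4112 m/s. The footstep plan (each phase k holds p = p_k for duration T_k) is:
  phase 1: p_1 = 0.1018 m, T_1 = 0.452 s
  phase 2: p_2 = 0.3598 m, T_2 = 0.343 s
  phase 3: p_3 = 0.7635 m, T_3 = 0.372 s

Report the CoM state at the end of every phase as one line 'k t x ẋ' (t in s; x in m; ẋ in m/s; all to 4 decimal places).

phase 1: p=0.1018, T=0.452, ωT=1.623946, cosh=2.635093, sinh=2.437974; start (x,ẋ)=(0.100800, 0.411200) → end (x,ẋ)=(0.378194, 1.074791)
phase 2: p=0.3598, T=0.343, ωT=1.232330, cosh=1.860412, sinh=1.568800; start (x,ẋ)=(0.378194, 1.074791) → end (x,ẋ)=(0.863329, 2.103229)
phase 3: p=0.7635, T=0.372, ωT=1.336522, cosh=2.034270, sinh=1.771512; start (x,ẋ)=(0.863329, 2.103229) → end (x,ẋ)=(2.003623, 4.913914)

1 0.4520 0.3782 1.0748
2 0.7950 0.8633 2.1032
3 1.1670 2.0036 4.9139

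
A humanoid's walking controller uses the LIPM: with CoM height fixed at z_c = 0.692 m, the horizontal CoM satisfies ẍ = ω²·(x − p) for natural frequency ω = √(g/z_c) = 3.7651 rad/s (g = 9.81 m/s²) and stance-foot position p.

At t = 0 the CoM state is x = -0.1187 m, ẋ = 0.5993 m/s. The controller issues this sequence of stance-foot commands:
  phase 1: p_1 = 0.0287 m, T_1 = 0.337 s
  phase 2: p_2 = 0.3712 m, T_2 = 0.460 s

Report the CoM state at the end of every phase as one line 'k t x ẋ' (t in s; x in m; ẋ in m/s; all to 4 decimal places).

phase 1: p=0.0287, T=0.337, ωT=1.268839, cosh=1.918939, sinh=1.637781; start (x,ẋ)=(-0.118700, 0.599300) → end (x,ẋ)=(0.006538, 0.241091)
phase 2: p=0.3712, T=0.460, ωT=1.731946, cosh=2.914291, sinh=2.737351; start (x,ẋ)=(0.006538, 0.241091) → end (x,ẋ)=(-0.516250, -3.055743)

1 0.3370 0.0065 0.2411
2 0.7970 -0.5162 -3.0557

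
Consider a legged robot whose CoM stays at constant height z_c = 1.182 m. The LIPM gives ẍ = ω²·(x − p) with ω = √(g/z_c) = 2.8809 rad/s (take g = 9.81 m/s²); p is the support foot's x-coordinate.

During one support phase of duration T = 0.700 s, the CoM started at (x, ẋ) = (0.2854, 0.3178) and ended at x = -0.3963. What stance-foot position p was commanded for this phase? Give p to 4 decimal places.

ωT = 2.8809·0.700 = 2.016630; cosh(ωT) = 3.823033, sinh(ωT) = 3.689930
x(T) = p + (x₀−p)·cosh(ωT) + (ẋ₀/ω)·sinh(ωT) ⇒ p·(1 − cosh) = x(T) − x₀·cosh − (ẋ₀/ω)·sinh
numerator   = -0.3963 − (0.2854)·3.823033 − (0.3178/2.8809)·3.689930 = -1.894440
denominator = 1 − 3.823033 = -2.823033
p = -1.894440 / -2.823033 = 0.6711

p = 0.6711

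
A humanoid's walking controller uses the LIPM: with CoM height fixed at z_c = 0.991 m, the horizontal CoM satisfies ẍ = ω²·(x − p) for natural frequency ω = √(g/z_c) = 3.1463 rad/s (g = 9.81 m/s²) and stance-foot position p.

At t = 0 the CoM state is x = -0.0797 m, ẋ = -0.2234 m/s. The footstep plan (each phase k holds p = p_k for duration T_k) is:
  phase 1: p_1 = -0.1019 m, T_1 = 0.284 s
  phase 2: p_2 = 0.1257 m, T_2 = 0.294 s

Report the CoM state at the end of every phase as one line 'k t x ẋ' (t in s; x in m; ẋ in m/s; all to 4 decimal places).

1 0.2840 -0.1425 -0.2476
2 0.5780 -0.3492 -1.2579

phase 1: p=-0.1019, T=0.284, ωT=0.893549, cosh=1.426494, sinh=1.017293; start (x,ẋ)=(-0.079700, -0.223400) → end (x,ẋ)=(-0.142464, -0.247623)
phase 2: p=0.1257, T=0.294, ωT=0.925012, cosh=1.459213, sinh=1.062686; start (x,ẋ)=(-0.142464, -0.247623) → end (x,ẋ)=(-0.349245, -1.257948)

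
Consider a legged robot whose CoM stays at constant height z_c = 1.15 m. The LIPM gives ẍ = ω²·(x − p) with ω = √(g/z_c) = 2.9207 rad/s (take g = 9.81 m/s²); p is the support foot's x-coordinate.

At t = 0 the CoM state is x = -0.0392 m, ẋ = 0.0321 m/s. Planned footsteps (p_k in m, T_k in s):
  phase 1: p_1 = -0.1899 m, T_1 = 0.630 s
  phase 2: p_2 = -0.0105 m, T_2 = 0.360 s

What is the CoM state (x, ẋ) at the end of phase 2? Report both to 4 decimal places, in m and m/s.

phase 1: p=-0.1899, T=0.630, ωT=1.840041, cosh=3.227804, sinh=3.068993; start (x,ẋ)=(-0.039200, 0.032100) → end (x,ẋ)=(0.330260, 1.454428)
phase 2: p=-0.0105, T=0.360, ωT=1.051452, cosh=1.605617, sinh=1.256187; start (x,ẋ)=(0.330260, 1.454428) → end (x,ẋ)=(1.162176, 3.585483)

x = 1.1622, ẋ = 3.5855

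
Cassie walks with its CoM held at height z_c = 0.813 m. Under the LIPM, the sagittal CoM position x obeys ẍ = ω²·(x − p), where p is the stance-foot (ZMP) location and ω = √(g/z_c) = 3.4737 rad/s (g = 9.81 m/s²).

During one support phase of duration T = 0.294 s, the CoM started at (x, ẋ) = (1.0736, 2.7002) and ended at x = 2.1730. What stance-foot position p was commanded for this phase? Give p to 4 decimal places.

ωT = 3.4737·0.294 = 1.021268; cosh(ωT) = 1.568425, sinh(ωT) = 1.208287
x(T) = p + (x₀−p)·cosh(ωT) + (ẋ₀/ω)·sinh(ωT) ⇒ p·(1 − cosh) = x(T) − x₀·cosh − (ẋ₀/ω)·sinh
numerator   = 2.1730 − (1.0736)·1.568425 − (2.7002/3.4737)·1.208287 = -0.450096
denominator = 1 − 1.568425 = -0.568425
p = -0.450096 / -0.568425 = 0.7918

p = 0.7918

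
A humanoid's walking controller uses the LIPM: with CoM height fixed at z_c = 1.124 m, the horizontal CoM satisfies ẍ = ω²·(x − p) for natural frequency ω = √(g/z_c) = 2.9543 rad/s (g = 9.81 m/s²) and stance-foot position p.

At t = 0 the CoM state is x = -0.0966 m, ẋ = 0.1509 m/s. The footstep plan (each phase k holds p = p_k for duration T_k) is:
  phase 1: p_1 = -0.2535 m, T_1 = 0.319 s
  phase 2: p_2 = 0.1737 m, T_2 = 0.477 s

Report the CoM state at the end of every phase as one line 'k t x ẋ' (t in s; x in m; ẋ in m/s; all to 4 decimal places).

1 0.3190 0.0340 0.7275
2 0.7960 0.3445 0.7832

phase 1: p=-0.2535, T=0.319, ωT=0.942422, cosh=1.477936, sinh=1.088253; start (x,ẋ)=(-0.096600, 0.150900) → end (x,ẋ)=(0.033974, 0.727458)
phase 2: p=0.1737, T=0.477, ωT=1.409201, cosh=2.168511, sinh=1.924173; start (x,ẋ)=(0.033974, 0.727458) → end (x,ẋ)=(0.344505, 0.783216)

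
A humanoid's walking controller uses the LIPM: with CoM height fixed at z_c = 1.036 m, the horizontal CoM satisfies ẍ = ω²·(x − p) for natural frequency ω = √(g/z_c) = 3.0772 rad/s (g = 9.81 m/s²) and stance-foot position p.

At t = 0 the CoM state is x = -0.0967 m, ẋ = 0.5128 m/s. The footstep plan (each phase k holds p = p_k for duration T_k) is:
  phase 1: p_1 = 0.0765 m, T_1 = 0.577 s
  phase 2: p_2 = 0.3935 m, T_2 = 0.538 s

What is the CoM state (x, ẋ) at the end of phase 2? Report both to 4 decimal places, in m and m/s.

phase 1: p=0.0765, T=0.577, ωT=1.775544, cosh=3.036443, sinh=2.867051; start (x,ẋ)=(-0.096700, 0.512800) → end (x,ẋ)=(0.028368, 0.029032)
phase 2: p=0.3935, T=0.538, ωT=1.655534, cosh=2.713432, sinh=2.522441; start (x,ẋ)=(0.028368, 0.029032) → end (x,ẋ)=(-0.573462, -2.755398)

x = -0.5735, ẋ = -2.7554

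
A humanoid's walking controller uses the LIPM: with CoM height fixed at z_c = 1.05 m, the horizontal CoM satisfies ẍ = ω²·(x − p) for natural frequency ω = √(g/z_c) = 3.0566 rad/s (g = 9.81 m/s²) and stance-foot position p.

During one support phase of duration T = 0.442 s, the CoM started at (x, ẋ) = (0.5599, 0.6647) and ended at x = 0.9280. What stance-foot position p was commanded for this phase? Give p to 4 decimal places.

p = 0.5822

ωT = 3.0566·0.442 = 1.351017; cosh(ωT) = 2.060164, sinh(ωT) = 1.801187
x(T) = p + (x₀−p)·cosh(ωT) + (ẋ₀/ω)·sinh(ωT) ⇒ p·(1 − cosh) = x(T) − x₀·cosh − (ẋ₀/ω)·sinh
numerator   = 0.9280 − (0.5599)·2.060164 − (0.6647/3.0566)·1.801187 = -0.617179
denominator = 1 − 2.060164 = -1.060164
p = -0.617179 / -1.060164 = 0.5822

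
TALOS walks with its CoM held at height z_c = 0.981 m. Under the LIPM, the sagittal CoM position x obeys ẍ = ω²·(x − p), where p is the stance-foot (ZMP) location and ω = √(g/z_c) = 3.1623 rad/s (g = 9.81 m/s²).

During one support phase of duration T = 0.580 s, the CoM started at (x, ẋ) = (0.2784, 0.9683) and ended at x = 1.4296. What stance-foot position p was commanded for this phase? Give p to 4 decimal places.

ωT = 3.1623·0.580 = 1.834134; cosh(ωT) = 3.209731, sinh(ωT) = 3.049980
x(T) = p + (x₀−p)·cosh(ωT) + (ẋ₀/ω)·sinh(ωT) ⇒ p·(1 − cosh) = x(T) − x₀·cosh − (ẋ₀/ω)·sinh
numerator   = 1.4296 − (0.2784)·3.209731 − (0.9683/3.1623)·3.049980 = -0.397897
denominator = 1 − 3.209731 = -2.209731
p = -0.397897 / -2.209731 = 0.1801

p = 0.1801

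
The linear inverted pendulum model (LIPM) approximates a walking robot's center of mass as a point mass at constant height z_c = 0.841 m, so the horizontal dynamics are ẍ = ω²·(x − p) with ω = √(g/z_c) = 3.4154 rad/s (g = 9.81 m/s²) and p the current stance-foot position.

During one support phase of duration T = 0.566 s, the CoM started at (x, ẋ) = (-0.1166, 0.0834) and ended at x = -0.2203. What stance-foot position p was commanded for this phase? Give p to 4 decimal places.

p = -0.0429

ωT = 3.4154·0.566 = 1.933116; cosh(ωT) = 3.527855, sinh(ωT) = 3.383159
x(T) = p + (x₀−p)·cosh(ωT) + (ẋ₀/ω)·sinh(ωT) ⇒ p·(1 − cosh) = x(T) − x₀·cosh − (ẋ₀/ω)·sinh
numerator   = -0.2203 − (-0.1166)·3.527855 − (0.0834/3.4154)·3.383159 = 0.108435
denominator = 1 − 3.527855 = -2.527855
p = 0.108435 / -2.527855 = -0.0429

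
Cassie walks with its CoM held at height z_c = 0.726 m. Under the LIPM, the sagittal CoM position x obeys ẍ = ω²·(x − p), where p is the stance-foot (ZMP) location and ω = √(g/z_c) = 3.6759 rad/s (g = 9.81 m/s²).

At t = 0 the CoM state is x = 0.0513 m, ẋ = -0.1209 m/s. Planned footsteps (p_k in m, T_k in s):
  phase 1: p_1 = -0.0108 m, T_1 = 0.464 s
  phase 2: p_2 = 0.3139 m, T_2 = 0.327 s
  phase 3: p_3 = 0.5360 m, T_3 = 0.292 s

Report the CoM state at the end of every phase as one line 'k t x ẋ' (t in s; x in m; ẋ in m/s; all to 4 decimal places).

phase 1: p=-0.0108, T=0.464, ωT=1.705618, cosh=2.843222, sinh=2.661562; start (x,ẋ)=(0.051300, -0.120900) → end (x,ẋ)=(0.078226, 0.263818)
phase 2: p=0.3139, T=0.327, ωT=1.202019, cosh=1.813707, sinh=1.513121; start (x,ẋ)=(0.078226, 0.263818) → end (x,ẋ)=(-0.004948, -0.832351)
phase 3: p=0.5360, T=0.292, ωT=1.073363, cosh=1.633528, sinh=1.291671; start (x,ẋ)=(-0.004948, -0.832351) → end (x,ẋ)=(-0.640133, -3.928121)

1 0.4640 0.0782 0.2638
2 0.7910 -0.0049 -0.8324
3 1.0830 -0.6401 -3.9281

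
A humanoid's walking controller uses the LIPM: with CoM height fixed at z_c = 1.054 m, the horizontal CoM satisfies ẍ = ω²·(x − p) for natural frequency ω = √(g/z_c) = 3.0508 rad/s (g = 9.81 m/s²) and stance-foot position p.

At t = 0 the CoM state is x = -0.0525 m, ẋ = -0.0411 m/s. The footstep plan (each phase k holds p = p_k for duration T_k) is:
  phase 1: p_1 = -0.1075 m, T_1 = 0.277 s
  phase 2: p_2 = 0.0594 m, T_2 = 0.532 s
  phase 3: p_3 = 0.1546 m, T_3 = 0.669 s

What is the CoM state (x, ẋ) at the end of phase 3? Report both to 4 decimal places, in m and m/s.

x = -1.5896, ẋ = -5.2728

phase 1: p=-0.1075, T=0.277, ωT=0.845072, cosh=1.378836, sinh=0.949309; start (x,ẋ)=(-0.052500, -0.041100) → end (x,ẋ)=(-0.044453, 0.102618)
phase 2: p=0.0594, T=0.532, ωT=1.623026, cosh=2.632851, sinh=2.435551; start (x,ẋ)=(-0.044453, 0.102618) → end (x,ẋ)=(-0.132106, -0.501489)
phase 3: p=0.1546, T=0.669, ωT=2.040985, cosh=3.914045, sinh=3.784145; start (x,ẋ)=(-0.132106, -0.501489) → end (x,ẋ)=(-1.589616, -5.272777)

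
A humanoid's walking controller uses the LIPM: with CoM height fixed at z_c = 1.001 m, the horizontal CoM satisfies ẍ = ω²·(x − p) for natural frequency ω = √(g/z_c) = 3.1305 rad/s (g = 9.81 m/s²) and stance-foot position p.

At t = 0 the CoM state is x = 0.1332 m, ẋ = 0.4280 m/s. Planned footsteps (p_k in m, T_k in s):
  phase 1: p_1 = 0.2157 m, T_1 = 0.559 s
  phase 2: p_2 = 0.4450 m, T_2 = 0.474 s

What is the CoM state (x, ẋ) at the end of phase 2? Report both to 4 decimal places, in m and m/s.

x = 0.5970, ẋ = 0.6657

phase 1: p=0.2157, T=0.559, ωT=1.749950, cosh=2.964047, sinh=2.790265; start (x,ẋ)=(0.133200, 0.428000) → end (x,ẋ)=(0.352649, 0.547981)
phase 2: p=0.4450, T=0.474, ωT=1.483857, cosh=2.318342, sinh=2.091580; start (x,ẋ)=(0.352649, 0.547981) → end (x,ẋ)=(0.597022, 0.665724)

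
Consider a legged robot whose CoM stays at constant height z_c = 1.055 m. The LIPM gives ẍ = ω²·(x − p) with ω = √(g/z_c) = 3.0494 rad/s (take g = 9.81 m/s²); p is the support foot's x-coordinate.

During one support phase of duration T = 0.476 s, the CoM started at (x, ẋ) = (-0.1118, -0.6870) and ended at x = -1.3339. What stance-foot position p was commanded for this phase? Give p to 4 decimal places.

ωT = 3.0494·0.476 = 1.451514; cosh(ωT) = 2.251895, sinh(ωT) = 2.017680
x(T) = p + (x₀−p)·cosh(ωT) + (ẋ₀/ω)·sinh(ωT) ⇒ p·(1 − cosh) = x(T) − x₀·cosh − (ẋ₀/ω)·sinh
numerator   = -1.3339 − (-0.1118)·2.251895 − (-0.6870/3.0494)·2.017680 = -0.627575
denominator = 1 − 2.251895 = -1.251895
p = -0.627575 / -1.251895 = 0.5013

p = 0.5013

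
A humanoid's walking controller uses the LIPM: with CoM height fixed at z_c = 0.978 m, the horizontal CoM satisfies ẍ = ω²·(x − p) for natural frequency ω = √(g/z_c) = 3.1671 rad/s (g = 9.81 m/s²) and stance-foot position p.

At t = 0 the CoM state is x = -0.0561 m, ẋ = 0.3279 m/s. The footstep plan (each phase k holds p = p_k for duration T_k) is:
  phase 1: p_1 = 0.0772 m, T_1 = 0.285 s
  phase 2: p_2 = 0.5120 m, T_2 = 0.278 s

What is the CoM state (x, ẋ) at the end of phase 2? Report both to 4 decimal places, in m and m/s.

x = -0.2109, ẋ = -1.5926

phase 1: p=0.0772, T=0.285, ωT=0.902623, cosh=1.435784, sinh=1.030280; start (x,ẋ)=(-0.056100, 0.327900) → end (x,ẋ)=(-0.007522, 0.035836)
phase 2: p=0.5120, T=0.278, ωT=0.880454, cosh=1.413294, sinh=0.998700; start (x,ẋ)=(-0.007522, 0.035836) → end (x,ẋ)=(-0.210937, -1.592592)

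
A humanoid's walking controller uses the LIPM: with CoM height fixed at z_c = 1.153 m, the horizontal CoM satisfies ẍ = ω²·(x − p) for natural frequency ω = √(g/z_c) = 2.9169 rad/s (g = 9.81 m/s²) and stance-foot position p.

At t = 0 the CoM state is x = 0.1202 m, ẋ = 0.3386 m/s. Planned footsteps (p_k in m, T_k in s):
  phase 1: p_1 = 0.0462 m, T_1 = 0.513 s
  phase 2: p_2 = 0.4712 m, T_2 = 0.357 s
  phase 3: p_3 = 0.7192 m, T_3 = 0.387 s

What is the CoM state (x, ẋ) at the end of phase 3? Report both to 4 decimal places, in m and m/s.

phase 1: p=0.0462, T=0.513, ωT=1.496370, cosh=2.344695, sinh=2.120754; start (x,ẋ)=(0.120200, 0.338600) → end (x,ẋ)=(0.465889, 1.251680)
phase 2: p=0.4712, T=0.357, ωT=1.041333, cosh=1.592988, sinh=1.240004; start (x,ẋ)=(0.465889, 1.251680) → end (x,ẋ)=(0.994842, 1.974701)
phase 3: p=0.7192, T=0.387, ωT=1.128840, cosh=1.707738, sinh=1.384330; start (x,ẋ)=(0.994842, 1.974701) → end (x,ẋ)=(2.127096, 4.485300)

x = 2.1271, ẋ = 4.4853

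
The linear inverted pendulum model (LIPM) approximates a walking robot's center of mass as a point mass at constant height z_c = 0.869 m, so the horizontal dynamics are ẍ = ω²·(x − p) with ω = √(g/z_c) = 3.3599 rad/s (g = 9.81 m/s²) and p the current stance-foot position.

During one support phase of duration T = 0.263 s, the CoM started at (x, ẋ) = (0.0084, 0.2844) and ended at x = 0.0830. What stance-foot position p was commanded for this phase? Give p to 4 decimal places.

p = 0.0332

ωT = 3.3599·0.263 = 0.883654; cosh(ωT) = 1.416497, sinh(ωT) = 1.003227
x(T) = p + (x₀−p)·cosh(ωT) + (ẋ₀/ω)·sinh(ωT) ⇒ p·(1 − cosh) = x(T) − x₀·cosh − (ẋ₀/ω)·sinh
numerator   = 0.0830 − (0.0084)·1.416497 − (0.2844/3.3599)·1.003227 = -0.013817
denominator = 1 − 1.416497 = -0.416497
p = -0.013817 / -0.416497 = 0.0332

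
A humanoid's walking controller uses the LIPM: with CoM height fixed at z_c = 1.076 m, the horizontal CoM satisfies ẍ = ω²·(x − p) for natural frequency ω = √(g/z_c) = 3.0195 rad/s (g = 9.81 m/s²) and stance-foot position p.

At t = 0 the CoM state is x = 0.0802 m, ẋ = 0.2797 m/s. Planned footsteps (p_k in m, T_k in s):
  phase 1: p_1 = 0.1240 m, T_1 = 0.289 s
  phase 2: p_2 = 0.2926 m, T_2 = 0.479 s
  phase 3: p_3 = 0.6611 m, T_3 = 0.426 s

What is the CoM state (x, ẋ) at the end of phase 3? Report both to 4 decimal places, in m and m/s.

phase 1: p=0.1240, T=0.289, ωT=0.872635, cosh=1.405529, sinh=0.987680; start (x,ẋ)=(0.080200, 0.279700) → end (x,ẋ)=(0.153928, 0.262502)
phase 2: p=0.2926, T=0.479, ωT=1.446340, cosh=2.241486, sinh=2.006056; start (x,ẋ)=(0.153928, 0.262502) → end (x,ẋ)=(0.156166, -0.251583)
phase 3: p=0.6611, T=0.426, ωT=1.286307, cosh=1.947842, sinh=1.671553; start (x,ẋ)=(0.156166, -0.251583) → end (x,ẋ)=(-0.461705, -3.038575)

x = -0.4617, ẋ = -3.0386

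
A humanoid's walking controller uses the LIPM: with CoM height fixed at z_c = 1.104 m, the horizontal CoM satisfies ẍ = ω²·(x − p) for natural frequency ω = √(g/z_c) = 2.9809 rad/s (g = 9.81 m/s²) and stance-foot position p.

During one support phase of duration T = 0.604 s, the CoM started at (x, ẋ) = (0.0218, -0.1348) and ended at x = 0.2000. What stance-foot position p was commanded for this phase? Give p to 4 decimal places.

ωT = 2.9809·0.604 = 1.800464; cosh(ωT) = 3.108838, sinh(ωT) = 2.943615
x(T) = p + (x₀−p)·cosh(ωT) + (ẋ₀/ω)·sinh(ωT) ⇒ p·(1 − cosh) = x(T) − x₀·cosh − (ẋ₀/ω)·sinh
numerator   = 0.2000 − (0.0218)·3.108838 − (-0.1348/2.9809)·2.943615 = 0.265341
denominator = 1 − 3.108838 = -2.108838
p = 0.265341 / -2.108838 = -0.1258

p = -0.1258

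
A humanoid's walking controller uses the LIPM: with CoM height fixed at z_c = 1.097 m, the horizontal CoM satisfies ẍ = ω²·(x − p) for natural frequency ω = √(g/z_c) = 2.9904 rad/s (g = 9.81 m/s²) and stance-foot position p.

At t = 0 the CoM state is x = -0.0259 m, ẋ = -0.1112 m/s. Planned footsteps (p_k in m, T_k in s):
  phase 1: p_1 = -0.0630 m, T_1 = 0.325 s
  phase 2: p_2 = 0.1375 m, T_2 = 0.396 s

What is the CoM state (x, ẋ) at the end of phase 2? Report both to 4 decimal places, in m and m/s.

x = -0.2169, ẋ = -0.9020

phase 1: p=-0.0630, T=0.325, ωT=0.971880, cosh=1.510640, sinh=1.132269; start (x,ẋ)=(-0.025900, -0.111200) → end (x,ẋ)=(-0.049059, -0.042365)
phase 2: p=0.1375, T=0.396, ωT=1.184198, cosh=1.787029, sinh=1.481037; start (x,ẋ)=(-0.049059, -0.042365) → end (x,ẋ)=(-0.216869, -0.901959)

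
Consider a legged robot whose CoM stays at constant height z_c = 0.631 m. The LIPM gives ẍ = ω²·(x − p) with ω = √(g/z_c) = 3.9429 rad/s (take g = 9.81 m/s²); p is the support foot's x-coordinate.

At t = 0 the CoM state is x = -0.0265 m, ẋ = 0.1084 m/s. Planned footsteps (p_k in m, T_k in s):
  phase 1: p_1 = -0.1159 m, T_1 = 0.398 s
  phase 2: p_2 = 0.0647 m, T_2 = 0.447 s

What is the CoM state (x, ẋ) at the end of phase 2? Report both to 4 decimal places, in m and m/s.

x = 1.1599, ẋ = 4.4317

phase 1: p=-0.1159, T=0.398, ωT=1.569274, cosh=2.505679, sinh=2.297482; start (x,ẋ)=(-0.026500, 0.108400) → end (x,ẋ)=(0.171271, 1.081467)
phase 2: p=0.0647, T=0.447, ωT=1.762476, cosh=2.999234, sinh=2.827615; start (x,ẋ)=(0.171271, 1.081467) → end (x,ẋ)=(1.159896, 4.431734)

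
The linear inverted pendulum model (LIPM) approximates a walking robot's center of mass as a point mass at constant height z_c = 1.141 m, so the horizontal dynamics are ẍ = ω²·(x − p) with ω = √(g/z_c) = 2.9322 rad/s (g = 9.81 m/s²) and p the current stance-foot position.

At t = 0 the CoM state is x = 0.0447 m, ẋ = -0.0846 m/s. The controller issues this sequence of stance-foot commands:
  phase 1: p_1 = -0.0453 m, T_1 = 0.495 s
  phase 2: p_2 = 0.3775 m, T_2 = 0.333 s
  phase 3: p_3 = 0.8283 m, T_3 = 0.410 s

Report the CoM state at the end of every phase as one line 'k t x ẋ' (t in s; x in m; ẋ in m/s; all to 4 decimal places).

1 0.4950 0.0991 0.3419
2 0.8280 0.0884 -0.4115
3 1.2380 -0.7262 -4.0299

phase 1: p=-0.0453, T=0.495, ωT=1.451439, cosh=2.251743, sinh=2.017510; start (x,ẋ)=(0.044700, -0.084600) → end (x,ẋ)=(0.099148, 0.341919)
phase 2: p=0.3775, T=0.333, ωT=0.976423, cosh=1.515799, sinh=1.139143; start (x,ẋ)=(0.099148, 0.341919) → end (x,ẋ)=(0.088407, -0.411470)
phase 3: p=0.8283, T=0.410, ωT=1.202202, cosh=1.813984, sinh=1.513452; start (x,ẋ)=(0.088407, -0.411470) → end (x,ẋ)=(-0.726233, -4.029854)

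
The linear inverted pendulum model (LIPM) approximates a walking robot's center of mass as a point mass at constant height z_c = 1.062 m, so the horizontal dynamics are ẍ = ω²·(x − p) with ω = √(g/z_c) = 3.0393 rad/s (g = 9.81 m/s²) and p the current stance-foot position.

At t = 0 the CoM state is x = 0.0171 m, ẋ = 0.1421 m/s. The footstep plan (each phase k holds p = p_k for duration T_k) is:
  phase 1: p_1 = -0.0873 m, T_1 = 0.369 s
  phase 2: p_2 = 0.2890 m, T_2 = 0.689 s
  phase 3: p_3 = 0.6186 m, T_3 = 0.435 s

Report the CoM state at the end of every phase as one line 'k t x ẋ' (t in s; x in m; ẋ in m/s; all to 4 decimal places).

1 0.3690 0.1541 0.6765
2 1.0580 0.6228 1.1484
3 1.4930 1.2854 2.3292

phase 1: p=-0.0873, T=0.369, ωT=1.121502, cosh=1.697625, sinh=1.371835; start (x,ẋ)=(0.017100, 0.142100) → end (x,ẋ)=(0.154071, 0.676520)
phase 2: p=0.2890, T=0.689, ωT=2.094078, cosh=4.120567, sinh=3.997383; start (x,ẋ)=(0.154071, 0.676520) → end (x,ẋ)=(0.622797, 1.148361)
phase 3: p=0.6186, T=0.435, ωT=1.322095, cosh=2.008925, sinh=1.742349; start (x,ẋ)=(0.622797, 1.148361) → end (x,ẋ)=(1.285355, 2.329193)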